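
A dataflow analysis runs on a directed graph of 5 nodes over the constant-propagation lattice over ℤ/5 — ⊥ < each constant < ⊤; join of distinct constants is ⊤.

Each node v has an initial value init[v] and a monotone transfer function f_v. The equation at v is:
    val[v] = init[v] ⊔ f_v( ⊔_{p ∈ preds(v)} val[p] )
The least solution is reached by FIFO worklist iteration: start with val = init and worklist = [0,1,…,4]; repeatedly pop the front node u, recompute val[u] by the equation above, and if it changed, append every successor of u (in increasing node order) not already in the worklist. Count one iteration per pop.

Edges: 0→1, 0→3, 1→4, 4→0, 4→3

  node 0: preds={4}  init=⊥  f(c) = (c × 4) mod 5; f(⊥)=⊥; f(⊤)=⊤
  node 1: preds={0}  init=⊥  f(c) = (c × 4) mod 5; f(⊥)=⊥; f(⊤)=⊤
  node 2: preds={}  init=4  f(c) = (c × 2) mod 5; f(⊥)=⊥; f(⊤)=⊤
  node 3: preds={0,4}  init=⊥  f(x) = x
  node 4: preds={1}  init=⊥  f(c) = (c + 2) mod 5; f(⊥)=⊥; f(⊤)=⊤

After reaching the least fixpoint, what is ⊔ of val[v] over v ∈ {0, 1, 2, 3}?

4

Trace (5 dequeues):
  [1] u=0 | in ⊥ | out ⊥ | ==
  [2] u=1 | in ⊥ | out ⊥ | ==
  [3] u=2 | in ⊥ | out 4 | ==
  [4] u=3 | in ⊥ | out ⊥ | ==
  [5] u=4 | in ⊥ | out ⊥ | ==

Converged values:
  [0] ⊥
  [1] ⊥
  [2] 4
  [3] ⊥
  [4] ⊥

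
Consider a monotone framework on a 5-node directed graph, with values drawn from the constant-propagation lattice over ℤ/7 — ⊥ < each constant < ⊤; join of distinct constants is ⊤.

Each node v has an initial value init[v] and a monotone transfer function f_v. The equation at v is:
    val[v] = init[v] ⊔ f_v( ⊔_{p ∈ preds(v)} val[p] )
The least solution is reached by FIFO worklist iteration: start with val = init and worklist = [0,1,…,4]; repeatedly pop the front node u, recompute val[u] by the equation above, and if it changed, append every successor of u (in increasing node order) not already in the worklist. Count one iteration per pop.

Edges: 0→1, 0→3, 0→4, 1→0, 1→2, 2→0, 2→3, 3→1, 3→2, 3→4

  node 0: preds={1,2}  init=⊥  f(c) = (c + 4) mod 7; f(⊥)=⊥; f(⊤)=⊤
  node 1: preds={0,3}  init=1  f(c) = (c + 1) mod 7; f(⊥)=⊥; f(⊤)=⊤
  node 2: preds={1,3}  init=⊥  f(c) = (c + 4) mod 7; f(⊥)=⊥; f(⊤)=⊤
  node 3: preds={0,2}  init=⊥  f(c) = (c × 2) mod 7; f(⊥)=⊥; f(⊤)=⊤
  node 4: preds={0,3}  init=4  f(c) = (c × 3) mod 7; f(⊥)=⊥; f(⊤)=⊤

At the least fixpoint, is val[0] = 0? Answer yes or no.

Iteration log — 10 steps:
  step 1. node 0  ⊔preds=1  new=5  old=⊥  +wl: 
  step 2. node 1  ⊔preds=5  new=⊤  old=1  +wl: 0
  step 3. node 2  ⊔preds=⊤  new=⊤  old=⊥  +wl: 
  step 4. node 3  ⊔preds=⊤  new=⊤  old=⊥  +wl: 1,2
  step 5. node 4  ⊔preds=⊤  new=⊤  old=4  +wl: 
  step 6. node 0  ⊔preds=⊤  new=⊤  old=5  +wl: 3,4
  step 7. node 1  ⊔preds=⊤  new=⊤  stable
  step 8. node 2  ⊔preds=⊤  new=⊤  stable
  step 9. node 3  ⊔preds=⊤  new=⊤  stable
  step 10. node 4  ⊔preds=⊤  new=⊤  stable

Least fixpoint reached:
  node 0: ⊤
  node 1: ⊤
  node 2: ⊤
  node 3: ⊤
  node 4: ⊤

no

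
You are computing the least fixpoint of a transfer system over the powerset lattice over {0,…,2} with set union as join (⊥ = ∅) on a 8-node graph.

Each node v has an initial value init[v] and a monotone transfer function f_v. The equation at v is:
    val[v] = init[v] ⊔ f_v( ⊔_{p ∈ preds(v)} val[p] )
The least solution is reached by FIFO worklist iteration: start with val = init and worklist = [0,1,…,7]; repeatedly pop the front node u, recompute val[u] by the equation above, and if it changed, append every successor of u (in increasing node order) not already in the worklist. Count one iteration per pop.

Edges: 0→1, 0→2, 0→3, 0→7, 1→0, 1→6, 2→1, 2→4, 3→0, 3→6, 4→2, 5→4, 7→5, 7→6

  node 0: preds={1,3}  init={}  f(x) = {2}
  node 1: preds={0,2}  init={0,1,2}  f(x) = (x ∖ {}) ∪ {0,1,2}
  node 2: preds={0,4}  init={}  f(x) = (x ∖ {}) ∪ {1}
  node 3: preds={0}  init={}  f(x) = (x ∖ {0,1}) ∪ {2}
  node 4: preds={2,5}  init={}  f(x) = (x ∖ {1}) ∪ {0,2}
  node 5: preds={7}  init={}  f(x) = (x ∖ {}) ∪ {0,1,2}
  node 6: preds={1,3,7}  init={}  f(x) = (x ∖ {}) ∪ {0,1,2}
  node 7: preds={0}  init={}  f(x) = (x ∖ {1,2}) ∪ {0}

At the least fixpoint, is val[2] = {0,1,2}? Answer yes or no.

yes

Trace (15 dequeues):
  [1] u=0 | in {0,1,2} | out {2} | prev {} | push {}
  [2] u=1 | in {2} | out {0,1,2} | ==
  [3] u=2 | in {2} | out {1,2} | prev {} | push {1}
  [4] u=3 | in {2} | out {2} | prev {} | push {0}
  [5] u=4 | in {1,2} | out {0,2} | prev {} | push {2}
  [6] u=5 | in {} | out {0,1,2} | prev {} | push {4}
  [7] u=6 | in {0,1,2} | out {0,1,2} | prev {} | push {}
  [8] u=7 | in {2} | out {0} | prev {} | push {5,6}
  [9] u=1 | in {1,2} | out {0,1,2} | ==
  [10] u=0 | in {0,1,2} | out {2} | ==
  [11] u=2 | in {0,2} | out {0,1,2} | prev {1,2} | push {1}
  [12] u=4 | in {0,1,2} | out {0,2} | ==
  [13] u=5 | in {0} | out {0,1,2} | ==
  [14] u=6 | in {0,1,2} | out {0,1,2} | ==
  [15] u=1 | in {0,1,2} | out {0,1,2} | ==

Converged values:
  [0] {2}
  [1] {0,1,2}
  [2] {0,1,2}
  [3] {2}
  [4] {0,2}
  [5] {0,1,2}
  [6] {0,1,2}
  [7] {0}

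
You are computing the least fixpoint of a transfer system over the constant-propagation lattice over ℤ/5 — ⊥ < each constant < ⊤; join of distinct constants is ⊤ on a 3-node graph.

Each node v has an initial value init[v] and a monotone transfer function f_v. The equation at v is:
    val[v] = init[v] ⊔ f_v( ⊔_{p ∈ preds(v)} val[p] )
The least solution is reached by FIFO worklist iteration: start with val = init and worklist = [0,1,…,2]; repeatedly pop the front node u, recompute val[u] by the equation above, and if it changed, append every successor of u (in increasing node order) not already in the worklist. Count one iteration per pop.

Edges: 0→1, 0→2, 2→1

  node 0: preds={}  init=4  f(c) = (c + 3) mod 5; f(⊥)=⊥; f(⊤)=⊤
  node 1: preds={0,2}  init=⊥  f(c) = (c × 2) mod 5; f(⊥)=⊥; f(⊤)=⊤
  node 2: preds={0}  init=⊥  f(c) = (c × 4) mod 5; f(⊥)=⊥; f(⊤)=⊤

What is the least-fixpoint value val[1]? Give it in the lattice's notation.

Trace (4 dequeues):
  [1] u=0 | in ⊥ | out 4 | ==
  [2] u=1 | in 4 | out 3 | prev ⊥ | push {}
  [3] u=2 | in 4 | out 1 | prev ⊥ | push {1}
  [4] u=1 | in ⊤ | out ⊤ | prev 3 | push {}

Converged values:
  [0] 4
  [1] ⊤
  [2] 1

⊤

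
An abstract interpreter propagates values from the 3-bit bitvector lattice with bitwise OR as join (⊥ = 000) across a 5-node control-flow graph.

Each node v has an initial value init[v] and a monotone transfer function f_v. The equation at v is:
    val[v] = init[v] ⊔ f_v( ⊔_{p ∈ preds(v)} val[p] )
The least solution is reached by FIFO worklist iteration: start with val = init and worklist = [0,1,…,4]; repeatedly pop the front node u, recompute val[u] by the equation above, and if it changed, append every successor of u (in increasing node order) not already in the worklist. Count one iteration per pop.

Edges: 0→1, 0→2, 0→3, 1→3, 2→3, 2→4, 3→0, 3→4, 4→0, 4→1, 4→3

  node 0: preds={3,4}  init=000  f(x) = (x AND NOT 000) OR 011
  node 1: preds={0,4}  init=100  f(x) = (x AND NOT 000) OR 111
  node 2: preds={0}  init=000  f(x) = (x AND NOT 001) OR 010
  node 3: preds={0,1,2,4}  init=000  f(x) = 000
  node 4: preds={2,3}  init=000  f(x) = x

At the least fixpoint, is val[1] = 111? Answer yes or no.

Worklist (8 pops):
  #1 pop 0: in=000 → 011 (was 000); enqueue []
  #2 pop 1: in=011 → 111 (was 100); enqueue []
  #3 pop 2: in=011 → 010 (was 000); enqueue []
  #4 pop 3: in=111 → 000 (no change)
  #5 pop 4: in=010 → 010 (was 000); enqueue [0,1,3]
  #6 pop 0: in=010 → 011 (no change)
  #7 pop 1: in=011 → 111 (no change)
  #8 pop 3: in=111 → 000 (no change)

Fixpoint:
  val[0] = 011
  val[1] = 111
  val[2] = 010
  val[3] = 000
  val[4] = 010

yes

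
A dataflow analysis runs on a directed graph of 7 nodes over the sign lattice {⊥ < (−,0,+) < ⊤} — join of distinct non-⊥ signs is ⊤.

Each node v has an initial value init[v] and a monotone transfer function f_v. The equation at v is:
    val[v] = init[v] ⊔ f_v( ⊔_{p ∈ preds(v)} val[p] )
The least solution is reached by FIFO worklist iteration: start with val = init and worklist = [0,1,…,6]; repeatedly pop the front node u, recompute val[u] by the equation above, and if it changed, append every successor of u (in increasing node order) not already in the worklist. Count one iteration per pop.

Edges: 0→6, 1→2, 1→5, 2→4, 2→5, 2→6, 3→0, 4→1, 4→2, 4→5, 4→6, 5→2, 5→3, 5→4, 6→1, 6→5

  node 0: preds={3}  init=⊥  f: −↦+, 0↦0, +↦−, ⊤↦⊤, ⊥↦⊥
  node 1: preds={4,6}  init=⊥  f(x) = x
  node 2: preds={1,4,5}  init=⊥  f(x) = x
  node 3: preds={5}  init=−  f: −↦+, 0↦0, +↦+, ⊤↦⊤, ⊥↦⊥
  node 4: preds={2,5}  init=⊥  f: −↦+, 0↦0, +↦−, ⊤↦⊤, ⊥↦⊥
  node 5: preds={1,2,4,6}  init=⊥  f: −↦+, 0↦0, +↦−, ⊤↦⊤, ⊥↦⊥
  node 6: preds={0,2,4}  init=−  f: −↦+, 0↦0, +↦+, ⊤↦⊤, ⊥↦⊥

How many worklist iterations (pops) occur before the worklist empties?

Worklist (17 pops):
  #1 pop 0: in=− → + (was ⊥); enqueue []
  #2 pop 1: in=− → − (was ⊥); enqueue []
  #3 pop 2: in=− → − (was ⊥); enqueue []
  #4 pop 3: in=⊥ → − (no change)
  #5 pop 4: in=− → + (was ⊥); enqueue [1,2]
  #6 pop 5: in=⊤ → ⊤ (was ⊥); enqueue [3,4]
  #7 pop 6: in=⊤ → ⊤ (was −); enqueue [5]
  #8 pop 1: in=⊤ → ⊤ (was −); enqueue []
  #9 pop 2: in=⊤ → ⊤ (was −); enqueue [6]
  #10 pop 3: in=⊤ → ⊤ (was −); enqueue [0]
  #11 pop 4: in=⊤ → ⊤ (was +); enqueue [1,2]
  #12 pop 5: in=⊤ → ⊤ (no change)
  #13 pop 6: in=⊤ → ⊤ (no change)
  #14 pop 0: in=⊤ → ⊤ (was +); enqueue [6]
  #15 pop 1: in=⊤ → ⊤ (no change)
  #16 pop 2: in=⊤ → ⊤ (no change)
  #17 pop 6: in=⊤ → ⊤ (no change)

Fixpoint:
  val[0] = ⊤
  val[1] = ⊤
  val[2] = ⊤
  val[3] = ⊤
  val[4] = ⊤
  val[5] = ⊤
  val[6] = ⊤

17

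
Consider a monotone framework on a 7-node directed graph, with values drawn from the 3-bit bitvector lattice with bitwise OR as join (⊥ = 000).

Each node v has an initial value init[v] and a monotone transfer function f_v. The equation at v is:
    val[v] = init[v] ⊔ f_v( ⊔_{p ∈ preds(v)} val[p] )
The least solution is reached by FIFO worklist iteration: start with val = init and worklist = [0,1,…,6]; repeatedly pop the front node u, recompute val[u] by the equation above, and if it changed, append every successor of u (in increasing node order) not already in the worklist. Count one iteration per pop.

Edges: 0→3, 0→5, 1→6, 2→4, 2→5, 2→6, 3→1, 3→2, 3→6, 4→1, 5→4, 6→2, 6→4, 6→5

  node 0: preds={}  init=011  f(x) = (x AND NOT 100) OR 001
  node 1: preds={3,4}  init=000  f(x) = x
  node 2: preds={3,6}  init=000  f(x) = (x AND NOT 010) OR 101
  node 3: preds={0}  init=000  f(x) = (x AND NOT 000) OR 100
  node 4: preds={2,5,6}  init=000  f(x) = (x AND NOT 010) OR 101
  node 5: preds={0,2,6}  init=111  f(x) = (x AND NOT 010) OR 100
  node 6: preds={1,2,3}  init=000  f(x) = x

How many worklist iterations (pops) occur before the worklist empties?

Worklist (12 pops):
  #1 pop 0: in=000 → 011 (no change)
  #2 pop 1: in=000 → 000 (no change)
  #3 pop 2: in=000 → 101 (was 000); enqueue []
  #4 pop 3: in=011 → 111 (was 000); enqueue [1,2]
  #5 pop 4: in=111 → 101 (was 000); enqueue []
  #6 pop 5: in=111 → 111 (no change)
  #7 pop 6: in=111 → 111 (was 000); enqueue [4,5]
  #8 pop 1: in=111 → 111 (was 000); enqueue [6]
  #9 pop 2: in=111 → 101 (no change)
  #10 pop 4: in=111 → 101 (no change)
  #11 pop 5: in=111 → 111 (no change)
  #12 pop 6: in=111 → 111 (no change)

Fixpoint:
  val[0] = 011
  val[1] = 111
  val[2] = 101
  val[3] = 111
  val[4] = 101
  val[5] = 111
  val[6] = 111

12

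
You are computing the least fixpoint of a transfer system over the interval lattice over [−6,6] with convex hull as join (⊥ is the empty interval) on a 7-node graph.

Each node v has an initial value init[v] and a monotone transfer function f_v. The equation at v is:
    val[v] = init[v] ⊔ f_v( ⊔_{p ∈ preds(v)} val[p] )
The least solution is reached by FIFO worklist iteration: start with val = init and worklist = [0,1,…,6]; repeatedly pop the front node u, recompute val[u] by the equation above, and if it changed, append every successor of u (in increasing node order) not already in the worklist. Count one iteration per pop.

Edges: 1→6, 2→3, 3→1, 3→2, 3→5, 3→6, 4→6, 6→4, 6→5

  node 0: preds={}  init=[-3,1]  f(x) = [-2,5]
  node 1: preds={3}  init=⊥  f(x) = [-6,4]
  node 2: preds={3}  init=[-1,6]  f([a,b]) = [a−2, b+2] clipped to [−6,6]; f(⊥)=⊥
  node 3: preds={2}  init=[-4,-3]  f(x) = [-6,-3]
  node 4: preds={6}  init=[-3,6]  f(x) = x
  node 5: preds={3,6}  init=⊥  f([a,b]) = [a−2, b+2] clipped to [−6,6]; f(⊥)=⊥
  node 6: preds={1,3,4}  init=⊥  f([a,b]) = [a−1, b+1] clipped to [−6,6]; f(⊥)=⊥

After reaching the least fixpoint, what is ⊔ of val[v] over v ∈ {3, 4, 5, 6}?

[-6,6]

Trace (12 dequeues):
  [1] u=0 | in ⊥ | out [-3,5] | prev [-3,1] | push {}
  [2] u=1 | in [-4,-3] | out [-6,4] | prev ⊥ | push {}
  [3] u=2 | in [-4,-3] | out [-6,6] | prev [-1,6] | push {}
  [4] u=3 | in [-6,6] | out [-6,-3] | prev [-4,-3] | push {1,2}
  [5] u=4 | in ⊥ | out [-3,6] | ==
  [6] u=5 | in [-6,-3] | out [-6,-1] | prev ⊥ | push {}
  [7] u=6 | in [-6,6] | out [-6,6] | prev ⊥ | push {4,5}
  [8] u=1 | in [-6,-3] | out [-6,4] | ==
  [9] u=2 | in [-6,-3] | out [-6,6] | ==
  [10] u=4 | in [-6,6] | out [-6,6] | prev [-3,6] | push {6}
  [11] u=5 | in [-6,6] | out [-6,6] | prev [-6,-1] | push {}
  [12] u=6 | in [-6,6] | out [-6,6] | ==

Converged values:
  [0] [-3,5]
  [1] [-6,4]
  [2] [-6,6]
  [3] [-6,-3]
  [4] [-6,6]
  [5] [-6,6]
  [6] [-6,6]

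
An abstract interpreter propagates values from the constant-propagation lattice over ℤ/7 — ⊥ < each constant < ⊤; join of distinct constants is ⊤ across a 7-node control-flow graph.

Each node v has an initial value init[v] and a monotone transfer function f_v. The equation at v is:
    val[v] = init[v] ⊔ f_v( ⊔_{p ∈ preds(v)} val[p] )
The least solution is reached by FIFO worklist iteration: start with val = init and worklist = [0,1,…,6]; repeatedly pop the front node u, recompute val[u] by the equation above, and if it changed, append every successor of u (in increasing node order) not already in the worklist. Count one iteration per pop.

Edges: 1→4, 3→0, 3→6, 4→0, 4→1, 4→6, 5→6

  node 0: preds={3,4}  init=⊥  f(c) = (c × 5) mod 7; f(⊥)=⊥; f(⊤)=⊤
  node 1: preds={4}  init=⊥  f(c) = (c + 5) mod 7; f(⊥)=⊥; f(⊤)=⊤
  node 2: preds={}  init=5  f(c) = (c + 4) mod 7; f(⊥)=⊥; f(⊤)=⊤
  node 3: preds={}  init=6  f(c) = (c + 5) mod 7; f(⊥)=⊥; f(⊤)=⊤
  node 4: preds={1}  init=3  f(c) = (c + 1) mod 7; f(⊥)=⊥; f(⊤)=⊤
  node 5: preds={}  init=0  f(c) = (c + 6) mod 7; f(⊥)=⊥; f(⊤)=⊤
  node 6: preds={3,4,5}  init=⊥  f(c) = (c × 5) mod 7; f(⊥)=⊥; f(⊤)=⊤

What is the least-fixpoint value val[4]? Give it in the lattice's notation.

Iteration log — 10 steps:
  step 1. node 0  ⊔preds=⊤  new=⊤  old=⊥  +wl: 
  step 2. node 1  ⊔preds=3  new=1  old=⊥  +wl: 
  step 3. node 2  ⊔preds=⊥  new=5  stable
  step 4. node 3  ⊔preds=⊥  new=6  stable
  step 5. node 4  ⊔preds=1  new=⊤  old=3  +wl: 0,1
  step 6. node 5  ⊔preds=⊥  new=0  stable
  step 7. node 6  ⊔preds=⊤  new=⊤  old=⊥  +wl: 
  step 8. node 0  ⊔preds=⊤  new=⊤  stable
  step 9. node 1  ⊔preds=⊤  new=⊤  old=1  +wl: 4
  step 10. node 4  ⊔preds=⊤  new=⊤  stable

Least fixpoint reached:
  node 0: ⊤
  node 1: ⊤
  node 2: 5
  node 3: 6
  node 4: ⊤
  node 5: 0
  node 6: ⊤

⊤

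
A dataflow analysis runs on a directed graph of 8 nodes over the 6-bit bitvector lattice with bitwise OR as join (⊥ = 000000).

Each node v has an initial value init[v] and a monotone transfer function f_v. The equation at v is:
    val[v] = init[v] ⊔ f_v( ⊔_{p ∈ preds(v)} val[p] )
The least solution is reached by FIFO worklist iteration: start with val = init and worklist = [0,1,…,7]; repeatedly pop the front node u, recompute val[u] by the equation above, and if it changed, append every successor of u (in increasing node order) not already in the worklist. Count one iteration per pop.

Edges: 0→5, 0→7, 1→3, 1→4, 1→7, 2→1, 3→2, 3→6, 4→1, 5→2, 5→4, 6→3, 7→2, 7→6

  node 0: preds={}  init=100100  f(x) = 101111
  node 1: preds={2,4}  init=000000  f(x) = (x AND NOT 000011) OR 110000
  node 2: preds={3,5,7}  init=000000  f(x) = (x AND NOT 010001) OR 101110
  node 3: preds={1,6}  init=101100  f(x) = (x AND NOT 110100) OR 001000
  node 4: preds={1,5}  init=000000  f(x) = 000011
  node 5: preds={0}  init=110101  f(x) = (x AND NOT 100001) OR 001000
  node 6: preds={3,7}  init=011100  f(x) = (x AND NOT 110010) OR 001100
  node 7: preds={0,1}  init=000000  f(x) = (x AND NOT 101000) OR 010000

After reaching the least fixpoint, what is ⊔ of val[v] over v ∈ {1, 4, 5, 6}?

Iteration log — 16 steps:
  step 1. node 0  ⊔preds=000000  new=101111  old=100100  +wl: 
  step 2. node 1  ⊔preds=000000  new=110000  old=000000  +wl: 
  step 3. node 2  ⊔preds=111101  new=101110  old=000000  +wl: 1
  step 4. node 3  ⊔preds=111100  new=101100  stable
  step 5. node 4  ⊔preds=110101  new=000011  old=000000  +wl: 
  step 6. node 5  ⊔preds=101111  new=111111  old=110101  +wl: 2,4
  step 7. node 6  ⊔preds=101100  new=011100  stable
  step 8. node 7  ⊔preds=111111  new=010111  old=000000  +wl: 6
  step 9. node 1  ⊔preds=101111  new=111100  old=110000  +wl: 3,7
  step 10. node 2  ⊔preds=111111  new=101110  stable
  step 11. node 4  ⊔preds=111111  new=000011  stable
  step 12. node 6  ⊔preds=111111  new=011101  old=011100  +wl: 
  step 13. node 3  ⊔preds=111101  new=101101  old=101100  +wl: 2,6
  step 14. node 7  ⊔preds=111111  new=010111  stable
  step 15. node 2  ⊔preds=111111  new=101110  stable
  step 16. node 6  ⊔preds=111111  new=011101  stable

Least fixpoint reached:
  node 0: 101111
  node 1: 111100
  node 2: 101110
  node 3: 101101
  node 4: 000011
  node 5: 111111
  node 6: 011101
  node 7: 010111

111111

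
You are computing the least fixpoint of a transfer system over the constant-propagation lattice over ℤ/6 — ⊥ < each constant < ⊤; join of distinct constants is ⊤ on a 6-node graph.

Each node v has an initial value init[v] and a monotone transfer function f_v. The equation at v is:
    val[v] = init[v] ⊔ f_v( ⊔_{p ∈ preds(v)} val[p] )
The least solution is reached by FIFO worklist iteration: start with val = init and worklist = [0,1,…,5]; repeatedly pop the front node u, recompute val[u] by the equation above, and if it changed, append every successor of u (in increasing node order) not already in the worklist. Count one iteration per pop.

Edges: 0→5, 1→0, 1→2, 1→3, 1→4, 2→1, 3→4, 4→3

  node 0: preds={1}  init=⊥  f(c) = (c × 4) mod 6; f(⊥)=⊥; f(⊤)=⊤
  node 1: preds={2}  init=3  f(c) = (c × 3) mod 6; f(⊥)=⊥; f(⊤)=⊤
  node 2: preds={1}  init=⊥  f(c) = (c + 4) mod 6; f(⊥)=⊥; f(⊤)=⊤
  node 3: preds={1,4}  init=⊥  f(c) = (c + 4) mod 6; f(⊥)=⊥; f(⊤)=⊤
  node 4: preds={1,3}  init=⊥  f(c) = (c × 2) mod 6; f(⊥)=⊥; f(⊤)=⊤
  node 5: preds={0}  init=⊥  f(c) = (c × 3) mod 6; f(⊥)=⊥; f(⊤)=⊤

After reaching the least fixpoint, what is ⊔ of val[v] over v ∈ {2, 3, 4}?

⊤

Iteration log — 9 steps:
  step 1. node 0  ⊔preds=3  new=0  old=⊥  +wl: 
  step 2. node 1  ⊔preds=⊥  new=3  stable
  step 3. node 2  ⊔preds=3  new=1  old=⊥  +wl: 1
  step 4. node 3  ⊔preds=3  new=1  old=⊥  +wl: 
  step 5. node 4  ⊔preds=⊤  new=⊤  old=⊥  +wl: 3
  step 6. node 5  ⊔preds=0  new=0  old=⊥  +wl: 
  step 7. node 1  ⊔preds=1  new=3  stable
  step 8. node 3  ⊔preds=⊤  new=⊤  old=1  +wl: 4
  step 9. node 4  ⊔preds=⊤  new=⊤  stable

Least fixpoint reached:
  node 0: 0
  node 1: 3
  node 2: 1
  node 3: ⊤
  node 4: ⊤
  node 5: 0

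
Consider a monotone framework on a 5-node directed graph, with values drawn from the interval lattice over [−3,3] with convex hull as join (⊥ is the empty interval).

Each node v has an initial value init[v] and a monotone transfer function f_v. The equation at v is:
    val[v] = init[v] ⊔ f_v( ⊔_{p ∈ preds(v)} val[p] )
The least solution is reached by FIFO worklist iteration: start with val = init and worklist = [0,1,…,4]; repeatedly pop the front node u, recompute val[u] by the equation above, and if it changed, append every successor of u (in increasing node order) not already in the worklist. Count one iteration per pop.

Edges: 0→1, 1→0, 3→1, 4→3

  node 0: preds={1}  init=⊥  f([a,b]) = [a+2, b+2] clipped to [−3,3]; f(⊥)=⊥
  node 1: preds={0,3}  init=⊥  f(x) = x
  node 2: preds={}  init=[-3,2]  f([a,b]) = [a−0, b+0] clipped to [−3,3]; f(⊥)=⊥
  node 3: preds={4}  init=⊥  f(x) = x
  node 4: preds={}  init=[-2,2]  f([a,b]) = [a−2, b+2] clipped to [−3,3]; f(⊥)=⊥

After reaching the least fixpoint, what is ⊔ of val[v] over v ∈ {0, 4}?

[-2,3]

Trace (9 dequeues):
  [1] u=0 | in ⊥ | out ⊥ | ==
  [2] u=1 | in ⊥ | out ⊥ | ==
  [3] u=2 | in ⊥ | out [-3,2] | ==
  [4] u=3 | in [-2,2] | out [-2,2] | prev ⊥ | push {1}
  [5] u=4 | in ⊥ | out [-2,2] | ==
  [6] u=1 | in [-2,2] | out [-2,2] | prev ⊥ | push {0}
  [7] u=0 | in [-2,2] | out [0,3] | prev ⊥ | push {1}
  [8] u=1 | in [-2,3] | out [-2,3] | prev [-2,2] | push {0}
  [9] u=0 | in [-2,3] | out [0,3] | ==

Converged values:
  [0] [0,3]
  [1] [-2,3]
  [2] [-3,2]
  [3] [-2,2]
  [4] [-2,2]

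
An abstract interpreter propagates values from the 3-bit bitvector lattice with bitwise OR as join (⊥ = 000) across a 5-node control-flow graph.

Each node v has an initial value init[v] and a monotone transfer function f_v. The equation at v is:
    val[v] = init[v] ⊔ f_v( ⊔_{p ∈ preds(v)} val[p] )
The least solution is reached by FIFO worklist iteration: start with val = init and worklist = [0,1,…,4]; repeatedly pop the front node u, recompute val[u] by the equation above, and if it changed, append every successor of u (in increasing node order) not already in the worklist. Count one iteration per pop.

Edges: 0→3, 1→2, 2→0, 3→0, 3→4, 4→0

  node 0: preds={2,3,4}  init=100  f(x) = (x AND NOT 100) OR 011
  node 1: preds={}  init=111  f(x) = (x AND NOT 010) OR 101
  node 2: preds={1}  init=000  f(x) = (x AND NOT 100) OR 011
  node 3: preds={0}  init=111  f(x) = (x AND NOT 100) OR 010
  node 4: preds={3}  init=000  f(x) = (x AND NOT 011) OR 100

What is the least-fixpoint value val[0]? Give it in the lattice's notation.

Worklist (6 pops):
  #1 pop 0: in=111 → 111 (was 100); enqueue []
  #2 pop 1: in=000 → 111 (no change)
  #3 pop 2: in=111 → 011 (was 000); enqueue [0]
  #4 pop 3: in=111 → 111 (no change)
  #5 pop 4: in=111 → 100 (was 000); enqueue []
  #6 pop 0: in=111 → 111 (no change)

Fixpoint:
  val[0] = 111
  val[1] = 111
  val[2] = 011
  val[3] = 111
  val[4] = 100

111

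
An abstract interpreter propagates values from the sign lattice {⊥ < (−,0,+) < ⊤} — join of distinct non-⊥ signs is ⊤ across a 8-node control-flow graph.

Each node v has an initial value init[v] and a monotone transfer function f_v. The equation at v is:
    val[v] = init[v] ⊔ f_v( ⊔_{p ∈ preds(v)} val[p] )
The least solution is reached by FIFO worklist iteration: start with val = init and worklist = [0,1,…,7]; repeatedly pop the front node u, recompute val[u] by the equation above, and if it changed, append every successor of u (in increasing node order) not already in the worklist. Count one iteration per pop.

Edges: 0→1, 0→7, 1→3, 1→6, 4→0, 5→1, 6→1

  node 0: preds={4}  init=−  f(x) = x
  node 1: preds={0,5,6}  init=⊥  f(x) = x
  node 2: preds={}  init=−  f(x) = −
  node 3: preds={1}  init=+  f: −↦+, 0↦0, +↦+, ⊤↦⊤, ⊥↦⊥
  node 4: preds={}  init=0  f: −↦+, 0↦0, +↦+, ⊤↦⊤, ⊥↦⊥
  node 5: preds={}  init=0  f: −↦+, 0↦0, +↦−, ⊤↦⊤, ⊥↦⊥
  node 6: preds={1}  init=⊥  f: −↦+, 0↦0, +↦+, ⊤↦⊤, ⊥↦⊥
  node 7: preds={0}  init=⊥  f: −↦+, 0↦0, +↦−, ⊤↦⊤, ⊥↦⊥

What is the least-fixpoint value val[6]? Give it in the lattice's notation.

⊤

Worklist (9 pops):
  #1 pop 0: in=0 → ⊤ (was −); enqueue []
  #2 pop 1: in=⊤ → ⊤ (was ⊥); enqueue []
  #3 pop 2: in=⊥ → − (no change)
  #4 pop 3: in=⊤ → ⊤ (was +); enqueue []
  #5 pop 4: in=⊥ → 0 (no change)
  #6 pop 5: in=⊥ → 0 (no change)
  #7 pop 6: in=⊤ → ⊤ (was ⊥); enqueue [1]
  #8 pop 7: in=⊤ → ⊤ (was ⊥); enqueue []
  #9 pop 1: in=⊤ → ⊤ (no change)

Fixpoint:
  val[0] = ⊤
  val[1] = ⊤
  val[2] = −
  val[3] = ⊤
  val[4] = 0
  val[5] = 0
  val[6] = ⊤
  val[7] = ⊤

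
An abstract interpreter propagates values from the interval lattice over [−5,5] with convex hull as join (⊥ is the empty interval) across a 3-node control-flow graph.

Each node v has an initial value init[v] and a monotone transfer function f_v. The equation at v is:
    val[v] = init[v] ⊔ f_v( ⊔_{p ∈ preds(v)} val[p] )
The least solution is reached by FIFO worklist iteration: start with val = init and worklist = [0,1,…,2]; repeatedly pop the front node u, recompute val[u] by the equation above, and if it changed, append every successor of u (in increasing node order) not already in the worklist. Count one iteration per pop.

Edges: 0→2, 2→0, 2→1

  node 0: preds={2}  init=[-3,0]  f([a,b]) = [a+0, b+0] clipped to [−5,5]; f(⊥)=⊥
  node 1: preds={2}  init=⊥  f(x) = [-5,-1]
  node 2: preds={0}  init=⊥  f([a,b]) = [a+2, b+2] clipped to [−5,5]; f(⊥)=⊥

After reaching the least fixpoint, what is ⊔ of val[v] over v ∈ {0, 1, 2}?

[-5,5]

Worklist (12 pops):
  #1 pop 0: in=⊥ → [-3,0] (no change)
  #2 pop 1: in=⊥ → [-5,-1] (was ⊥); enqueue []
  #3 pop 2: in=[-3,0] → [-1,2] (was ⊥); enqueue [0,1]
  #4 pop 0: in=[-1,2] → [-3,2] (was [-3,0]); enqueue [2]
  #5 pop 1: in=[-1,2] → [-5,-1] (no change)
  #6 pop 2: in=[-3,2] → [-1,4] (was [-1,2]); enqueue [0,1]
  #7 pop 0: in=[-1,4] → [-3,4] (was [-3,2]); enqueue [2]
  #8 pop 1: in=[-1,4] → [-5,-1] (no change)
  #9 pop 2: in=[-3,4] → [-1,5] (was [-1,4]); enqueue [0,1]
  #10 pop 0: in=[-1,5] → [-3,5] (was [-3,4]); enqueue [2]
  #11 pop 1: in=[-1,5] → [-5,-1] (no change)
  #12 pop 2: in=[-3,5] → [-1,5] (no change)

Fixpoint:
  val[0] = [-3,5]
  val[1] = [-5,-1]
  val[2] = [-1,5]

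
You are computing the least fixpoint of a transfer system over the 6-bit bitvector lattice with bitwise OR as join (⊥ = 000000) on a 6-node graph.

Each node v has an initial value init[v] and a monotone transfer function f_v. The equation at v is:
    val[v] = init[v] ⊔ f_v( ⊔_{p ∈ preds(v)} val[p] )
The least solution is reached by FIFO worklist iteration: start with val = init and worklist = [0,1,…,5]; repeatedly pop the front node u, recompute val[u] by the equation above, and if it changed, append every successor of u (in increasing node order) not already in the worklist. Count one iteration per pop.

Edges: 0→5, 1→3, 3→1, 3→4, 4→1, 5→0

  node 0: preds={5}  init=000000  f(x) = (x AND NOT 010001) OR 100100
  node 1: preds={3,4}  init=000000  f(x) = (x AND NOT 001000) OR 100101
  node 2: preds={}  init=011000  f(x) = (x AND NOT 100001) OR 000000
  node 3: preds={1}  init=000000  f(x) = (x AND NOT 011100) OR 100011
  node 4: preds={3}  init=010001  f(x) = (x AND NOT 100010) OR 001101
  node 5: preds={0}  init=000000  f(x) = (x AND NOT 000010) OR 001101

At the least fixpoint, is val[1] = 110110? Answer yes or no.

Iteration log — 10 steps:
  step 1. node 0  ⊔preds=000000  new=100100  old=000000  +wl: 
  step 2. node 1  ⊔preds=010001  new=110101  old=000000  +wl: 
  step 3. node 2  ⊔preds=000000  new=011000  stable
  step 4. node 3  ⊔preds=110101  new=100011  old=000000  +wl: 1
  step 5. node 4  ⊔preds=100011  new=011101  old=010001  +wl: 
  step 6. node 5  ⊔preds=100100  new=101101  old=000000  +wl: 0
  step 7. node 1  ⊔preds=111111  new=110111  old=110101  +wl: 3
  step 8. node 0  ⊔preds=101101  new=101100  old=100100  +wl: 5
  step 9. node 3  ⊔preds=110111  new=100011  stable
  step 10. node 5  ⊔preds=101100  new=101101  stable

Least fixpoint reached:
  node 0: 101100
  node 1: 110111
  node 2: 011000
  node 3: 100011
  node 4: 011101
  node 5: 101101

no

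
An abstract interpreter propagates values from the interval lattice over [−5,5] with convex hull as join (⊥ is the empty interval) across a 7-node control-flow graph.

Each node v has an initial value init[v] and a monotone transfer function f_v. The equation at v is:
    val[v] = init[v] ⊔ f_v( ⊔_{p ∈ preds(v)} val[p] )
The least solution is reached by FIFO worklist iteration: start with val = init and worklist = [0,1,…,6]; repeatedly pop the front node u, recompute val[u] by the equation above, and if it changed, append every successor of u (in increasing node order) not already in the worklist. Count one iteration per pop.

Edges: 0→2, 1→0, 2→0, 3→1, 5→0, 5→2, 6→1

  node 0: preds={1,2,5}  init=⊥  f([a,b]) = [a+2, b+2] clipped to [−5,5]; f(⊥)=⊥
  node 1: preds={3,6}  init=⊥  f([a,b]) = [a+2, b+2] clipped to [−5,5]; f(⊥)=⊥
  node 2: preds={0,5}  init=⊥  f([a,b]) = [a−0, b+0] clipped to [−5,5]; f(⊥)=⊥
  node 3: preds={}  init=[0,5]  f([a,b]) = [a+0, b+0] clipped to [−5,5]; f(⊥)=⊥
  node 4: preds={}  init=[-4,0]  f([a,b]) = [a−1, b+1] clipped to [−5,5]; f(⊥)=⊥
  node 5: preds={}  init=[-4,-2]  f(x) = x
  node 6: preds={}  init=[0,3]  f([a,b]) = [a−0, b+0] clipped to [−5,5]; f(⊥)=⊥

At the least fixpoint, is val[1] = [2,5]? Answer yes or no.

yes

Worklist (10 pops):
  #1 pop 0: in=[-4,-2] → [-2,0] (was ⊥); enqueue []
  #2 pop 1: in=[0,5] → [2,5] (was ⊥); enqueue [0]
  #3 pop 2: in=[-4,0] → [-4,0] (was ⊥); enqueue []
  #4 pop 3: in=⊥ → [0,5] (no change)
  #5 pop 4: in=⊥ → [-4,0] (no change)
  #6 pop 5: in=⊥ → [-4,-2] (no change)
  #7 pop 6: in=⊥ → [0,3] (no change)
  #8 pop 0: in=[-4,5] → [-2,5] (was [-2,0]); enqueue [2]
  #9 pop 2: in=[-4,5] → [-4,5] (was [-4,0]); enqueue [0]
  #10 pop 0: in=[-4,5] → [-2,5] (no change)

Fixpoint:
  val[0] = [-2,5]
  val[1] = [2,5]
  val[2] = [-4,5]
  val[3] = [0,5]
  val[4] = [-4,0]
  val[5] = [-4,-2]
  val[6] = [0,3]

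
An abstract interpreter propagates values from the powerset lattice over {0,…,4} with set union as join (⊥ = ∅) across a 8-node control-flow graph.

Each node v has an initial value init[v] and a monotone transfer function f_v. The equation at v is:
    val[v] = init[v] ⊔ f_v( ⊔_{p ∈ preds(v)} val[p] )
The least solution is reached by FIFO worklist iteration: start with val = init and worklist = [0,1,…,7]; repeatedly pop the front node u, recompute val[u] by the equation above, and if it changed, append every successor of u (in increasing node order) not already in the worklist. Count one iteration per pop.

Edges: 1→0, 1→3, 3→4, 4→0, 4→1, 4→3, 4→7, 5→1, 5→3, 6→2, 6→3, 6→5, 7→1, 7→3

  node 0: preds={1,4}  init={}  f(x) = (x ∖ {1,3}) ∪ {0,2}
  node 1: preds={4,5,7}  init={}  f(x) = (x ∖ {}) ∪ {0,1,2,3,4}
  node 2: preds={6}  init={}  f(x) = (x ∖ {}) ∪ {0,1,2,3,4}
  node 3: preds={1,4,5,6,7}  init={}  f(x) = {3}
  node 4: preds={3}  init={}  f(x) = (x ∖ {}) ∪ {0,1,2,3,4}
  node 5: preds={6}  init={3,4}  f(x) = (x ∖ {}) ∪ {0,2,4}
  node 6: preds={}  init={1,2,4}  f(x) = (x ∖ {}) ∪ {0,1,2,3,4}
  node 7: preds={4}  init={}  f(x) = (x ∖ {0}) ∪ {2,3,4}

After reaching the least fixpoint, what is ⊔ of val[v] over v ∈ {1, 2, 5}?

Worklist (13 pops):
  #1 pop 0: in={} → {0,2} (was {}); enqueue []
  #2 pop 1: in={3,4} → {0,1,2,3,4} (was {}); enqueue [0]
  #3 pop 2: in={1,2,4} → {0,1,2,3,4} (was {}); enqueue []
  #4 pop 3: in={0,1,2,3,4} → {3} (was {}); enqueue []
  #5 pop 4: in={3} → {0,1,2,3,4} (was {}); enqueue [1,3]
  #6 pop 5: in={1,2,4} → {0,1,2,3,4} (was {3,4}); enqueue []
  #7 pop 6: in={} → {0,1,2,3,4} (was {1,2,4}); enqueue [2,5]
  #8 pop 7: in={0,1,2,3,4} → {1,2,3,4} (was {}); enqueue []
  #9 pop 0: in={0,1,2,3,4} → {0,2,4} (was {0,2}); enqueue []
  #10 pop 1: in={0,1,2,3,4} → {0,1,2,3,4} (no change)
  #11 pop 3: in={0,1,2,3,4} → {3} (no change)
  #12 pop 2: in={0,1,2,3,4} → {0,1,2,3,4} (no change)
  #13 pop 5: in={0,1,2,3,4} → {0,1,2,3,4} (no change)

Fixpoint:
  val[0] = {0,2,4}
  val[1] = {0,1,2,3,4}
  val[2] = {0,1,2,3,4}
  val[3] = {3}
  val[4] = {0,1,2,3,4}
  val[5] = {0,1,2,3,4}
  val[6] = {0,1,2,3,4}
  val[7] = {1,2,3,4}

{0,1,2,3,4}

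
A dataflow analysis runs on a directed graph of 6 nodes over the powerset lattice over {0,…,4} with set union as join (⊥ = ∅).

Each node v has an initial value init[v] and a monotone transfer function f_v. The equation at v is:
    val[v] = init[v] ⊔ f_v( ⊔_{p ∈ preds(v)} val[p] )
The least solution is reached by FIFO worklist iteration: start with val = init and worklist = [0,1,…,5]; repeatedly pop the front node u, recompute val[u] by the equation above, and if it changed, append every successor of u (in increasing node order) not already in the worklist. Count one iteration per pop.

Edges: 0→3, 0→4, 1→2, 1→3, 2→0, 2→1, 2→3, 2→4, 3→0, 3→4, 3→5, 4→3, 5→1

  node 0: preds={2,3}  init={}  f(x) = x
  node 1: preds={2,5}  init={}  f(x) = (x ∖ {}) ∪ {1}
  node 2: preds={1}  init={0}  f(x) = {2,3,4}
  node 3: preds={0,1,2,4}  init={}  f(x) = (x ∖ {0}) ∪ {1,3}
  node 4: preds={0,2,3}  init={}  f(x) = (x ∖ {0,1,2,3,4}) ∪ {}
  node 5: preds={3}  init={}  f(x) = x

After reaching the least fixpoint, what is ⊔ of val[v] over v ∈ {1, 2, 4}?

{0,1,2,3,4}

Worklist (11 pops):
  #1 pop 0: in={0} → {0} (was {}); enqueue []
  #2 pop 1: in={0} → {0,1} (was {}); enqueue []
  #3 pop 2: in={0,1} → {0,2,3,4} (was {0}); enqueue [0,1]
  #4 pop 3: in={0,1,2,3,4} → {1,2,3,4} (was {}); enqueue []
  #5 pop 4: in={0,1,2,3,4} → {} (no change)
  #6 pop 5: in={1,2,3,4} → {1,2,3,4} (was {}); enqueue []
  #7 pop 0: in={0,1,2,3,4} → {0,1,2,3,4} (was {0}); enqueue [3,4]
  #8 pop 1: in={0,1,2,3,4} → {0,1,2,3,4} (was {0,1}); enqueue [2]
  #9 pop 3: in={0,1,2,3,4} → {1,2,3,4} (no change)
  #10 pop 4: in={0,1,2,3,4} → {} (no change)
  #11 pop 2: in={0,1,2,3,4} → {0,2,3,4} (no change)

Fixpoint:
  val[0] = {0,1,2,3,4}
  val[1] = {0,1,2,3,4}
  val[2] = {0,2,3,4}
  val[3] = {1,2,3,4}
  val[4] = {}
  val[5] = {1,2,3,4}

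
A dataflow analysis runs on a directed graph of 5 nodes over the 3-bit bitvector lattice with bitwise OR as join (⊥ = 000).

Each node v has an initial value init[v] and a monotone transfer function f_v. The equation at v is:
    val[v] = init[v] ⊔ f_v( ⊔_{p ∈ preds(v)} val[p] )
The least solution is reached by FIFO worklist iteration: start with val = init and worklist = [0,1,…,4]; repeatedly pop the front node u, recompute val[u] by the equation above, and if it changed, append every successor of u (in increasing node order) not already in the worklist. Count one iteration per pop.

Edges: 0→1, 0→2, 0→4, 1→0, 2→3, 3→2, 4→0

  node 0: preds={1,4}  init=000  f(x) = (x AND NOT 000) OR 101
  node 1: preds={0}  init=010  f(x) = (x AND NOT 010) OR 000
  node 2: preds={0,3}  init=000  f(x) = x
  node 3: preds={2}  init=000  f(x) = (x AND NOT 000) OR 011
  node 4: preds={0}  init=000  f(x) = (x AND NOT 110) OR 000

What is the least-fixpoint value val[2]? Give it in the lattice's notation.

Iteration log — 7 steps:
  step 1. node 0  ⊔preds=010  new=111  old=000  +wl: 
  step 2. node 1  ⊔preds=111  new=111  old=010  +wl: 0
  step 3. node 2  ⊔preds=111  new=111  old=000  +wl: 
  step 4. node 3  ⊔preds=111  new=111  old=000  +wl: 2
  step 5. node 4  ⊔preds=111  new=001  old=000  +wl: 
  step 6. node 0  ⊔preds=111  new=111  stable
  step 7. node 2  ⊔preds=111  new=111  stable

Least fixpoint reached:
  node 0: 111
  node 1: 111
  node 2: 111
  node 3: 111
  node 4: 001

111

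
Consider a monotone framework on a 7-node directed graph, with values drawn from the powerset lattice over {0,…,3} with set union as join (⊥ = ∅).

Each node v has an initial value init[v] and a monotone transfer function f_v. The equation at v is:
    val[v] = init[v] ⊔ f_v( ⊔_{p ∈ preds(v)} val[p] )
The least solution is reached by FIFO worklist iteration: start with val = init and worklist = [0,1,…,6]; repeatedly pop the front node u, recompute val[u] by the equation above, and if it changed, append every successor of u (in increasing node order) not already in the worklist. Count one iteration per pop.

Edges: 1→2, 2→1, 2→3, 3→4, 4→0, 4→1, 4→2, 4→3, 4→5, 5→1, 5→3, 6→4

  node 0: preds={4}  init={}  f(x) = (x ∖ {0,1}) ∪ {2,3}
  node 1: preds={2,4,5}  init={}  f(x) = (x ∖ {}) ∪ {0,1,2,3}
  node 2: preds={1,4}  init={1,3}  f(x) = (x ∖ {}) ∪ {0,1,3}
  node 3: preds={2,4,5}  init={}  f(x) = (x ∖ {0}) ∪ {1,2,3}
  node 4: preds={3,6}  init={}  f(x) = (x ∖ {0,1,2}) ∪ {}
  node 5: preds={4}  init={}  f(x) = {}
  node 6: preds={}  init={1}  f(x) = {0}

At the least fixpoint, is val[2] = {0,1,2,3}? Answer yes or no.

yes

Worklist (12 pops):
  #1 pop 0: in={} → {2,3} (was {}); enqueue []
  #2 pop 1: in={1,3} → {0,1,2,3} (was {}); enqueue []
  #3 pop 2: in={0,1,2,3} → {0,1,2,3} (was {1,3}); enqueue [1]
  #4 pop 3: in={0,1,2,3} → {1,2,3} (was {}); enqueue []
  #5 pop 4: in={1,2,3} → {3} (was {}); enqueue [0,2,3]
  #6 pop 5: in={3} → {} (no change)
  #7 pop 6: in={} → {0,1} (was {1}); enqueue [4]
  #8 pop 1: in={0,1,2,3} → {0,1,2,3} (no change)
  #9 pop 0: in={3} → {2,3} (no change)
  #10 pop 2: in={0,1,2,3} → {0,1,2,3} (no change)
  #11 pop 3: in={0,1,2,3} → {1,2,3} (no change)
  #12 pop 4: in={0,1,2,3} → {3} (no change)

Fixpoint:
  val[0] = {2,3}
  val[1] = {0,1,2,3}
  val[2] = {0,1,2,3}
  val[3] = {1,2,3}
  val[4] = {3}
  val[5] = {}
  val[6] = {0,1}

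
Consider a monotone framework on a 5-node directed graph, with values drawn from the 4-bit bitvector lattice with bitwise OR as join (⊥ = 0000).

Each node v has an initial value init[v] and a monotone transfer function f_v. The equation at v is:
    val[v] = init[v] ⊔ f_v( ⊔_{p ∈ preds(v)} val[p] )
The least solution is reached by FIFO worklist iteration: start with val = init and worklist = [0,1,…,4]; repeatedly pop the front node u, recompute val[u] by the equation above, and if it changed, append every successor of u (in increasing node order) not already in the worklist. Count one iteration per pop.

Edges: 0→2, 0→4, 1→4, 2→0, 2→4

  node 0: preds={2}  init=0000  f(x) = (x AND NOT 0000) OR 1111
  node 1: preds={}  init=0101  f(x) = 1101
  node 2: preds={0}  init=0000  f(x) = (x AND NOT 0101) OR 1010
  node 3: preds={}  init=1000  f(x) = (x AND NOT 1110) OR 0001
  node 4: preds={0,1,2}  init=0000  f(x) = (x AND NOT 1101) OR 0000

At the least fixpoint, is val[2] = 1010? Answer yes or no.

yes

Trace (6 dequeues):
  [1] u=0 | in 0000 | out 1111 | prev 0000 | push {}
  [2] u=1 | in 0000 | out 1101 | prev 0101 | push {}
  [3] u=2 | in 1111 | out 1010 | prev 0000 | push {0}
  [4] u=3 | in 0000 | out 1001 | prev 1000 | push {}
  [5] u=4 | in 1111 | out 0010 | prev 0000 | push {}
  [6] u=0 | in 1010 | out 1111 | ==

Converged values:
  [0] 1111
  [1] 1101
  [2] 1010
  [3] 1001
  [4] 0010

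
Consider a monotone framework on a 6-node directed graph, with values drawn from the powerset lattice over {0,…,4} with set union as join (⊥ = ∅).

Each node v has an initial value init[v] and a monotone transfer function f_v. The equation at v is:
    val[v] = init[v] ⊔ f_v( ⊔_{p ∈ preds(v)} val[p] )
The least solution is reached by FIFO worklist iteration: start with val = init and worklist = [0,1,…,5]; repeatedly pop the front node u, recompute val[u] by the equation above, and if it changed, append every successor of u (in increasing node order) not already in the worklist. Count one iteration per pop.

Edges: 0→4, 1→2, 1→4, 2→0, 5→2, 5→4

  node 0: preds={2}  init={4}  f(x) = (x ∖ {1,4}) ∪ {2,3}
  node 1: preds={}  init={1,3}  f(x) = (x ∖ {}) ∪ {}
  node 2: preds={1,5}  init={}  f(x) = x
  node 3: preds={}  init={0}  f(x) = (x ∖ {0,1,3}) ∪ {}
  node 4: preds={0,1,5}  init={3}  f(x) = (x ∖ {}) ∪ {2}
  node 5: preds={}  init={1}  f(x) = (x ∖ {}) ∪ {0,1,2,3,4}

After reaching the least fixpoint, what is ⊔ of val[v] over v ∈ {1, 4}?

Iteration log — 11 steps:
  step 1. node 0  ⊔preds={}  new={2,3,4}  old={4}  +wl: 
  step 2. node 1  ⊔preds={}  new={1,3}  stable
  step 3. node 2  ⊔preds={1,3}  new={1,3}  old={}  +wl: 0
  step 4. node 3  ⊔preds={}  new={0}  stable
  step 5. node 4  ⊔preds={1,2,3,4}  new={1,2,3,4}  old={3}  +wl: 
  step 6. node 5  ⊔preds={}  new={0,1,2,3,4}  old={1}  +wl: 2,4
  step 7. node 0  ⊔preds={1,3}  new={2,3,4}  stable
  step 8. node 2  ⊔preds={0,1,2,3,4}  new={0,1,2,3,4}  old={1,3}  +wl: 0
  step 9. node 4  ⊔preds={0,1,2,3,4}  new={0,1,2,3,4}  old={1,2,3,4}  +wl: 
  step 10. node 0  ⊔preds={0,1,2,3,4}  new={0,2,3,4}  old={2,3,4}  +wl: 4
  step 11. node 4  ⊔preds={0,1,2,3,4}  new={0,1,2,3,4}  stable

Least fixpoint reached:
  node 0: {0,2,3,4}
  node 1: {1,3}
  node 2: {0,1,2,3,4}
  node 3: {0}
  node 4: {0,1,2,3,4}
  node 5: {0,1,2,3,4}

{0,1,2,3,4}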